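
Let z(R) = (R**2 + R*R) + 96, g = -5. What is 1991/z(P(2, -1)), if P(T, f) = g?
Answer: 1991/146 ≈ 13.637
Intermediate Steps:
P(T, f) = -5
z(R) = 96 + 2*R**2 (z(R) = (R**2 + R**2) + 96 = 2*R**2 + 96 = 96 + 2*R**2)
1991/z(P(2, -1)) = 1991/(96 + 2*(-5)**2) = 1991/(96 + 2*25) = 1991/(96 + 50) = 1991/146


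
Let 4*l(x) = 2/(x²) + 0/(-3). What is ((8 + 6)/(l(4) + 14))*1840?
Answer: 824320/449 ≈ 1835.9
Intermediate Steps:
l(x) = 1/(2*x²) (l(x) = (2/(x²) + 0/(-3))/4 = (2/x² + 0*(-⅓))/4 = (2/x² + 0)/4 = (2/x²)/4 = 1/(2*x²))
((8 + 6)/(l(4) + 14))*1840 = ((8 + 6)/((½)/4² + 14))*1840 = (14/((½)*(1/16) + 14))*1840 = (14/(1/32 + 14))*1840 = (14/(449/32))*1840 = (14*(32/449))*1840 = (448/449)*1840 = 824320/449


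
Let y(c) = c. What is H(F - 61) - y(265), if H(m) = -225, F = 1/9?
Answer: -490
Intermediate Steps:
F = ⅑ ≈ 0.11111
H(F - 61) - y(265) = -225 - 1*265 = -225 - 265 = -490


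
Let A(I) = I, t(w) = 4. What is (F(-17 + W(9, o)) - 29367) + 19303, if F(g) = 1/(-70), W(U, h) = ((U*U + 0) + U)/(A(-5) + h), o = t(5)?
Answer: -704481/70 ≈ -10064.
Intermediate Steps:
o = 4
W(U, h) = (U + U²)/(-5 + h) (W(U, h) = ((U*U + 0) + U)/(-5 + h) = ((U² + 0) + U)/(-5 + h) = (U² + U)/(-5 + h) = (U + U²)/(-5 + h))
F(g) = -1/70
(F(-17 + W(9, o)) - 29367) + 19303 = (-1/70 - 29367) + 19303 = -2055691/70 + 19303 = -704481/70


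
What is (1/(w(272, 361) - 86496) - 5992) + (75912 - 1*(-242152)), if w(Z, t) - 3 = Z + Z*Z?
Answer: 3818825063/12237 ≈ 3.1207e+5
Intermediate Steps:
w(Z, t) = 3 + Z + Z**2 (w(Z, t) = 3 + (Z + Z*Z) = 3 + (Z + Z**2) = 3 + Z + Z**2)
(1/(w(272, 361) - 86496) - 5992) + (75912 - 1*(-242152)) = (1/((3 + 272 + 272**2) - 86496) - 5992) + (75912 - 1*(-242152)) = (1/((3 + 272 + 73984) - 86496) - 5992) + (75912 + 242152) = (1/(74259 - 86496) - 5992) + 318064 = (1/(-12237) - 5992) + 318064 = (-1/12237 - 5992) + 318064 = -73324105/12237 + 318064 = 3818825063/12237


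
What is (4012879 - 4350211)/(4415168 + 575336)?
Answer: -84333/1247626 ≈ -0.067595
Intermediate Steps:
(4012879 - 4350211)/(4415168 + 575336) = -337332/4990504 = -337332*1/4990504 = -84333/1247626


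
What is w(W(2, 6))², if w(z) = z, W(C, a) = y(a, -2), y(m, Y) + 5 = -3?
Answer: 64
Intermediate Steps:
y(m, Y) = -8 (y(m, Y) = -5 - 3 = -8)
W(C, a) = -8
w(W(2, 6))² = (-8)² = 64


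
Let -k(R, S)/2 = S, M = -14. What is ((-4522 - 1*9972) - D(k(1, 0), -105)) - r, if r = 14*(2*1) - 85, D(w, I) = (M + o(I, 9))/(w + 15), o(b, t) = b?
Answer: -216436/15 ≈ -14429.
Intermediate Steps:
k(R, S) = -2*S
D(w, I) = (-14 + I)/(15 + w) (D(w, I) = (-14 + I)/(w + 15) = (-14 + I)/(15 + w))
r = -57 (r = 14*2 - 85 = 28 - 85 = -57)
((-4522 - 1*9972) - D(k(1, 0), -105)) - r = ((-4522 - 1*9972) - (-14 - 105)/(15 - 2*0)) - 1*(-57) = ((-4522 - 9972) - (-119)/(15 + 0)) + 57 = (-14494 - (-119)/15) + 57 = (-14494 - 1*(-119/15)) + 57 = (-14494 + 119/15) + 57 = -217291/15 + 57 = -216436/15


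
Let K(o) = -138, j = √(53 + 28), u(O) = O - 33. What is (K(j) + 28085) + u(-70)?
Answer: 27844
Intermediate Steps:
u(O) = -33 + O
j = 9 (j = √81 = 9)
(K(j) + 28085) + u(-70) = (-138 + 28085) + (-33 - 70) = 27947 - 103 = 27844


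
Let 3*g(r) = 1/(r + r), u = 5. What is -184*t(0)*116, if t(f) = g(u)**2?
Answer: -5336/225 ≈ -23.716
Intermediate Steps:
g(r) = 1/(6*r) (g(r) = 1/(3*(r + r)) = 1/(3*((2*r))) = (1/(2*r))/3 = 1/(6*r))
t(f) = 1/900 (t(f) = ((1/6)/5)**2 = ((1/6)*(1/5))**2 = (1/30)**2 = 1/900)
-184*t(0)*116 = -184*1/900*116 = -46/225*116 = -5336/225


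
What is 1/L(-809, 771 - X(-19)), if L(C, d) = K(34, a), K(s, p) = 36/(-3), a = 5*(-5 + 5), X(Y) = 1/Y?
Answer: -1/12 ≈ -0.083333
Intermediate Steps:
a = 0 (a = 5*0 = 0)
K(s, p) = -12 (K(s, p) = 36*(-1/3) = -12)
L(C, d) = -12
1/L(-809, 771 - X(-19)) = 1/(-12) = -1/12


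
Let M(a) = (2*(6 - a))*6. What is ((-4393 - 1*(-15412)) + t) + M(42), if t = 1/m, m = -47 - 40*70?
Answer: 30141188/2847 ≈ 10587.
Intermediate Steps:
m = -2847 (m = -47 - 2800 = -2847)
M(a) = 72 - 12*a (M(a) = (12 - 2*a)*6 = 72 - 12*a)
t = -1/2847 (t = 1/(-2847) = -1/2847 ≈ -0.00035125)
((-4393 - 1*(-15412)) + t) + M(42) = ((-4393 - 1*(-15412)) - 1/2847) + (72 - 12*42) = ((-4393 + 15412) - 1/2847) + (72 - 504) = (11019 - 1/2847) - 432 = 31371092/2847 - 432 = 30141188/2847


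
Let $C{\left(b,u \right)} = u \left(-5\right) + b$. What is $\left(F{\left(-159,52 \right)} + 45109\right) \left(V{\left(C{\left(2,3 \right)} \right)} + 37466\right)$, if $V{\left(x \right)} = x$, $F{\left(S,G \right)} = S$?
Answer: $1683512350$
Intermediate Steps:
$C{\left(b,u \right)} = b - 5 u$ ($C{\left(b,u \right)} = - 5 u + b = b - 5 u$)
$\left(F{\left(-159,52 \right)} + 45109\right) \left(V{\left(C{\left(2,3 \right)} \right)} + 37466\right) = \left(-159 + 45109\right) \left(\left(2 - 15\right) + 37466\right) = 44950 \left(\left(2 - 15\right) + 37466\right) = 44950 \left(-13 + 37466\right) = 44950 \cdot 37453 = 1683512350$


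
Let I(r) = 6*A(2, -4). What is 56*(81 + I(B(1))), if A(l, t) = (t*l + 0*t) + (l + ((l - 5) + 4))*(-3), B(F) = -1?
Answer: -1176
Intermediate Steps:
A(l, t) = 3 - 6*l + l*t (A(l, t) = (l*t + 0) + (l + ((-5 + l) + 4))*(-3) = l*t + (l + (-1 + l))*(-3) = l*t + (-1 + 2*l)*(-3) = l*t + (3 - 6*l) = 3 - 6*l + l*t)
I(r) = -102 (I(r) = 6*(3 - 6*2 + 2*(-4)) = 6*(3 - 12 - 8) = 6*(-17) = -102)
56*(81 + I(B(1))) = 56*(81 - 102) = 56*(-21) = -1176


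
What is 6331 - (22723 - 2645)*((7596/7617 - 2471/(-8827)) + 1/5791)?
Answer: -358130508688565/18540923089 ≈ -19316.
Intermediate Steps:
6331 - (22723 - 2645)*((7596/7617 - 2471/(-8827)) + 1/5791) = 6331 - 20078*((7596*(1/7617) - 2471*(-1/8827)) + 1/5791) = 6331 - 20078*((2532/2539 + 353/1261) + 1/5791) = 6331 - 20078*(4089119/3201679 + 1/5791) = 6331 - 20078*23683289808/18540923089 = 6331 - 1*475513092765024/18540923089 = 6331 - 475513092765024/18540923089 = -358130508688565/18540923089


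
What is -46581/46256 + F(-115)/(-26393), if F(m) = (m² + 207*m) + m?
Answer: -734704413/1220834608 ≈ -0.60180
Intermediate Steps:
F(m) = m² + 208*m
-46581/46256 + F(-115)/(-26393) = -46581/46256 - 115*(208 - 115)/(-26393) = -46581*1/46256 - 115*93*(-1/26393) = -46581/46256 - 10695*(-1/26393) = -46581/46256 + 10695/26393 = -734704413/1220834608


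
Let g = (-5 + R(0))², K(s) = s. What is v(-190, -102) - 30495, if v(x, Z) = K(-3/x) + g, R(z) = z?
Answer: -5789297/190 ≈ -30470.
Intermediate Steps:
g = 25 (g = (-5 + 0)² = (-5)² = 25)
v(x, Z) = 25 - 3/x (v(x, Z) = -3/x + 25 = 25 - 3/x)
v(-190, -102) - 30495 = (25 - 3/(-190)) - 30495 = (25 - 3*(-1/190)) - 30495 = (25 + 3/190) - 30495 = 4753/190 - 30495 = -5789297/190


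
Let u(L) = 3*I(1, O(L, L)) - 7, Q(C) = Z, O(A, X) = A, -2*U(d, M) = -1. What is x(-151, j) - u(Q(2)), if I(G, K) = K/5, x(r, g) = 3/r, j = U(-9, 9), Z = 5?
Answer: 601/151 ≈ 3.9801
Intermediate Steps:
U(d, M) = ½ (U(d, M) = -½*(-1) = ½)
j = ½ ≈ 0.50000
Q(C) = 5
I(G, K) = K/5 (I(G, K) = K*(⅕) = K/5)
u(L) = -7 + 3*L/5 (u(L) = 3*(L/5) - 7 = 3*L/5 - 7 = -7 + 3*L/5)
x(-151, j) - u(Q(2)) = 3/(-151) - (-7 + (⅗)*5) = 3*(-1/151) - (-7 + 3) = -3/151 - 1*(-4) = -3/151 + 4 = 601/151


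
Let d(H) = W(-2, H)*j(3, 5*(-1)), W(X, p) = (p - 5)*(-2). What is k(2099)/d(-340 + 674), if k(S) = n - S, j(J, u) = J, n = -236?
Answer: 2335/1974 ≈ 1.1829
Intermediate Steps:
W(X, p) = 10 - 2*p (W(X, p) = (-5 + p)*(-2) = 10 - 2*p)
d(H) = 30 - 6*H (d(H) = (10 - 2*H)*3 = 30 - 6*H)
k(S) = -236 - S
k(2099)/d(-340 + 674) = (-236 - 1*2099)/(30 - 6*(-340 + 674)) = (-236 - 2099)/(30 - 6*334) = -2335/(30 - 2004) = -2335/(-1974) = -2335*(-1/1974) = 2335/1974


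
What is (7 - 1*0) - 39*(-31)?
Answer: 1216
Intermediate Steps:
(7 - 1*0) - 39*(-31) = (7 + 0) + 1209 = 7 + 1209 = 1216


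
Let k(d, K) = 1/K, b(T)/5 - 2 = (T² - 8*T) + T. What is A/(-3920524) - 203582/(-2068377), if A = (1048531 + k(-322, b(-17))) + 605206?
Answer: -5375927090724427/16623699422573400 ≈ -0.32339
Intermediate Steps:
b(T) = 10 - 35*T + 5*T² (b(T) = 10 + 5*((T² - 8*T) + T) = 10 + 5*(T² - 7*T) = 10 + (-35*T + 5*T²) = 10 - 35*T + 5*T²)
A = 3390160851/2050 (A = (1048531 + 1/(10 - 35*(-17) + 5*(-17)²)) + 605206 = (1048531 + 1/(10 + 595 + 5*289)) + 605206 = (1048531 + 1/(10 + 595 + 1445)) + 605206 = (1048531 + 1/2050) + 605206 = 2149488551/2050 + 605206 = 3390160851/2050 ≈ 1.6537e+6)
A/(-3920524) - 203582/(-2068377) = (3390160851/2050)/(-3920524) - 203582/(-2068377) = (3390160851/2050)*(-1/3920524) - 203582*(-1/2068377) = -3390160851/8037074200 + 203582/2068377 = -5375927090724427/16623699422573400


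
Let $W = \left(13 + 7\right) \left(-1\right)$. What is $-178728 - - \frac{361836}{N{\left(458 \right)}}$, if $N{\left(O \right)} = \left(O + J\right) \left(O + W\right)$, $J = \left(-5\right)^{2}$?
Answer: $- \frac{91329134}{511} \approx -1.7873 \cdot 10^{5}$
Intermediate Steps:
$W = -20$ ($W = 20 \left(-1\right) = -20$)
$J = 25$
$N{\left(O \right)} = \left(-20 + O\right) \left(25 + O\right)$ ($N{\left(O \right)} = \left(O + 25\right) \left(O - 20\right) = \left(25 + O\right) \left(-20 + O\right) = \left(-20 + O\right) \left(25 + O\right)$)
$-178728 - - \frac{361836}{N{\left(458 \right)}} = -178728 - - \frac{361836}{-500 + 458^{2} + 5 \cdot 458} = -178728 - - \frac{361836}{-500 + 209764 + 2290} = -178728 - - \frac{361836}{211554} = -178728 - \left(-361836\right) \frac{1}{211554} = -178728 - - \frac{874}{511} = -178728 + \frac{874}{511} = - \frac{91329134}{511}$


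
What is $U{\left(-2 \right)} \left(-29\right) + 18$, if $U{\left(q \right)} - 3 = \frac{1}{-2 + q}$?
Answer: $- \frac{247}{4} \approx -61.75$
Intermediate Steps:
$U{\left(q \right)} = 3 + \frac{1}{-2 + q}$
$U{\left(-2 \right)} \left(-29\right) + 18 = \frac{-5 + 3 \left(-2\right)}{-2 - 2} \left(-29\right) + 18 = \frac{-5 - 6}{-4} \left(-29\right) + 18 = \left(- \frac{1}{4}\right) \left(-11\right) \left(-29\right) + 18 = \frac{11}{4} \left(-29\right) + 18 = - \frac{319}{4} + 18 = - \frac{247}{4}$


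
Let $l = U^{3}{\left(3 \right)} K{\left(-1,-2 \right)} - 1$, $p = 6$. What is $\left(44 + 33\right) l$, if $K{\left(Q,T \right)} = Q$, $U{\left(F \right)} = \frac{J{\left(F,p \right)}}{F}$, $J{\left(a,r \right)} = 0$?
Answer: $-77$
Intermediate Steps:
$U{\left(F \right)} = 0$ ($U{\left(F \right)} = \frac{0}{F} = 0$)
$l = -1$ ($l = 0^{3} \left(-1\right) - 1 = 0 \left(-1\right) - 1 = 0 - 1 = -1$)
$\left(44 + 33\right) l = \left(44 + 33\right) \left(-1\right) = 77 \left(-1\right) = -77$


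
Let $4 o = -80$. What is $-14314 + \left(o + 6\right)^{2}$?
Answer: $-14118$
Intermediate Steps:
$o = -20$ ($o = \frac{1}{4} \left(-80\right) = -20$)
$-14314 + \left(o + 6\right)^{2} = -14314 + \left(-20 + 6\right)^{2} = -14314 + \left(-14\right)^{2} = -14314 + 196 = -14118$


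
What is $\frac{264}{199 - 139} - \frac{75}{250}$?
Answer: $\frac{41}{10} \approx 4.1$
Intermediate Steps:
$\frac{264}{199 - 139} - \frac{75}{250} = \frac{264}{60} - \frac{3}{10} = 264 \cdot \frac{1}{60} - \frac{3}{10} = \frac{22}{5} - \frac{3}{10} = \frac{41}{10}$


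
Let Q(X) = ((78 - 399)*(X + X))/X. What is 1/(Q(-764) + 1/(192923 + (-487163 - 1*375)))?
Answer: -294615/189142831 ≈ -0.0015576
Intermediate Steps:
Q(X) = -642 (Q(X) = (-642*X)/X = -642)
1/(Q(-764) + 1/(192923 + (-487163 - 1*375))) = 1/(-642 + 1/(192923 + (-487163 - 1*375))) = 1/(-642 + 1/(192923 + (-487163 - 375))) = 1/(-642 + 1/(192923 - 487538)) = 1/(-642 + 1/(-294615)) = 1/(-642 - 1/294615) = 1/(-189142831/294615) = -294615/189142831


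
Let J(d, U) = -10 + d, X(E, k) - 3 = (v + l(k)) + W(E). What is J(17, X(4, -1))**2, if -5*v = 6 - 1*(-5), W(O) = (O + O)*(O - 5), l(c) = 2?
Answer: 49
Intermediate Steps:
W(O) = 2*O*(-5 + O) (W(O) = (2*O)*(-5 + O) = 2*O*(-5 + O))
v = -11/5 (v = -(6 - 1*(-5))/5 = -(6 + 5)/5 = -1/5*11 = -11/5 ≈ -2.2000)
X(E, k) = 14/5 + 2*E*(-5 + E) (X(E, k) = 3 + ((-11/5 + 2) + 2*E*(-5 + E)) = 3 + (-1/5 + 2*E*(-5 + E)) = 14/5 + 2*E*(-5 + E))
J(17, X(4, -1))**2 = (-10 + 17)**2 = 7**2 = 49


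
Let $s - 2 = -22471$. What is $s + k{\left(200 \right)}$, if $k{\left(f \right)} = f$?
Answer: $-22269$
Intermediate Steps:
$s = -22469$ ($s = 2 - 22471 = -22469$)
$s + k{\left(200 \right)} = -22469 + 200 = -22269$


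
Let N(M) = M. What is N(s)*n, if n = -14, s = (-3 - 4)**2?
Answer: -686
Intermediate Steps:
s = 49 (s = (-7)**2 = 49)
N(s)*n = 49*(-14) = -686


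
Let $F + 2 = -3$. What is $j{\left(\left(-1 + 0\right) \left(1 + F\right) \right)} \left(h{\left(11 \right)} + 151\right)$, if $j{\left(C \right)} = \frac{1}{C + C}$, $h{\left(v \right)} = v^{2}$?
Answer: $34$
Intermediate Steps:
$F = -5$ ($F = -2 - 3 = -5$)
$j{\left(C \right)} = \frac{1}{2 C}$
$j{\left(\left(-1 + 0\right) \left(1 + F\right) \right)} \left(h{\left(11 \right)} + 151\right) = \frac{1}{2 \left(-1 + 0\right) \left(1 - 5\right)} \left(11^{2} + 151\right) = \frac{1}{2 \left(\left(-1\right) \left(-4\right)\right)} \left(121 + 151\right) = \frac{1}{2 \cdot 4} \cdot 272 = \frac{1}{2} \cdot \frac{1}{4} \cdot 272 = \frac{1}{8} \cdot 272 = 34$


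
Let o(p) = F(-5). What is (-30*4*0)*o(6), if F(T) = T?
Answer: 0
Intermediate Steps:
o(p) = -5
(-30*4*0)*o(6) = (-30*4*0)*(-5) = (-5*24*0)*(-5) = -120*0*(-5) = 0*(-5) = 0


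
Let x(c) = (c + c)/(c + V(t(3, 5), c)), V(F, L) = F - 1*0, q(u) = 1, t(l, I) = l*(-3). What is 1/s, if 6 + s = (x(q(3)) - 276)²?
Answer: 16/1220929 ≈ 1.3105e-5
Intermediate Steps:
t(l, I) = -3*l
V(F, L) = F (V(F, L) = F + 0 = F)
x(c) = 2*c/(-9 + c) (x(c) = (c + c)/(c - 3*3) = (2*c)/(c - 9) = (2*c)/(-9 + c) = 2*c/(-9 + c))
s = 1220929/16 (s = -6 + (2*1/(-9 + 1) - 276)² = -6 + (2*1/(-8) - 276)² = -6 + (2*1*(-⅛) - 276)² = -6 + (-¼ - 276)² = -6 + (-1105/4)² = -6 + 1221025/16 = 1220929/16 ≈ 76308.)
1/s = 1/(1220929/16) = 16/1220929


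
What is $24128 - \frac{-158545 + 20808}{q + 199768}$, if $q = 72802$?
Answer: $\frac{6576706697}{272570} \approx 24129.0$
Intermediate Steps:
$24128 - \frac{-158545 + 20808}{q + 199768} = 24128 - \frac{-158545 + 20808}{72802 + 199768} = 24128 - - \frac{137737}{272570} = 24128 + \frac{137737}{272570} = \frac{6576706697}{272570}$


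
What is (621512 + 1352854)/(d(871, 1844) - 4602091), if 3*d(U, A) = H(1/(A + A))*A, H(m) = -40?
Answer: -5923098/13880033 ≈ -0.42673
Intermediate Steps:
d(U, A) = -40*A/3 (d(U, A) = (-40*A)/3 = -40*A/3)
(621512 + 1352854)/(d(871, 1844) - 4602091) = (621512 + 1352854)/(-40/3*1844 - 4602091) = 1974366/(-73760/3 - 4602091) = 1974366/(-13880033/3) = 1974366*(-3/13880033) = -5923098/13880033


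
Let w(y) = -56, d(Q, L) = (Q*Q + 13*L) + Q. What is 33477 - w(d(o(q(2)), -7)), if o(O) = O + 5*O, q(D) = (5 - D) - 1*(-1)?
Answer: 33533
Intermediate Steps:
q(D) = 6 - D (q(D) = (5 - D) + 1 = 6 - D)
o(O) = 6*O
d(Q, L) = Q + Q² + 13*L (d(Q, L) = (Q² + 13*L) + Q = Q + Q² + 13*L)
33477 - w(d(o(q(2)), -7)) = 33477 - 1*(-56) = 33477 + 56 = 33533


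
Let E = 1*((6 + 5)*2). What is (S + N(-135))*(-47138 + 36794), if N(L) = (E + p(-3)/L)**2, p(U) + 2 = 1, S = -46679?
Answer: 2902864076432/6075 ≈ 4.7784e+8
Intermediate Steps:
p(U) = -1 (p(U) = -2 + 1 = -1)
E = 22 (E = 1*(11*2) = 1*22 = 22)
N(L) = (22 - 1/L)**2
(S + N(-135))*(-47138 + 36794) = (-46679 + (-1 + 22*(-135))**2/(-135)**2)*(-47138 + 36794) = (-46679 + (-1 - 2970)**2/18225)*(-10344) = (-46679 + (1/18225)*(-2971)**2)*(-10344) = (-46679 + (1/18225)*8826841)*(-10344) = (-46679 + 8826841/18225)*(-10344) = -841897934/18225*(-10344) = 2902864076432/6075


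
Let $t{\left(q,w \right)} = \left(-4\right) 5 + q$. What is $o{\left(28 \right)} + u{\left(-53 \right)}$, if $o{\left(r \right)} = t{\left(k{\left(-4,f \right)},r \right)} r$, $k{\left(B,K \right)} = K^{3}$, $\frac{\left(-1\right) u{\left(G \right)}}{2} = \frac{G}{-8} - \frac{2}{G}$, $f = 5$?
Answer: $\frac{620455}{212} \approx 2926.7$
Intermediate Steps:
$u{\left(G \right)} = \frac{4}{G} + \frac{G}{4}$ ($u{\left(G \right)} = - 2 \left(\frac{G}{-8} - \frac{2}{G}\right) = - 2 \left(G \left(- \frac{1}{8}\right) - \frac{2}{G}\right) = - 2 \left(- \frac{G}{8} - \frac{2}{G}\right) = - 2 \left(- \frac{2}{G} - \frac{G}{8}\right) = \frac{4}{G} + \frac{G}{4}$)
$t{\left(q,w \right)} = -20 + q$
$o{\left(r \right)} = 105 r$ ($o{\left(r \right)} = \left(-20 + 5^{3}\right) r = \left(-20 + 125\right) r = 105 r$)
$o{\left(28 \right)} + u{\left(-53 \right)} = 105 \cdot 28 + \left(\frac{4}{-53} + \frac{1}{4} \left(-53\right)\right) = 2940 + \left(4 \left(- \frac{1}{53}\right) - \frac{53}{4}\right) = 2940 - \frac{2825}{212} = \frac{620455}{212}$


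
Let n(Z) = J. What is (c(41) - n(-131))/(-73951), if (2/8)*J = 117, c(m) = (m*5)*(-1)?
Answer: 673/73951 ≈ 0.0091006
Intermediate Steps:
c(m) = -5*m (c(m) = (5*m)*(-1) = -5*m)
J = 468 (J = 4*117 = 468)
n(Z) = 468
(c(41) - n(-131))/(-73951) = (-5*41 - 1*468)/(-73951) = (-205 - 468)*(-1/73951) = -673*(-1/73951) = 673/73951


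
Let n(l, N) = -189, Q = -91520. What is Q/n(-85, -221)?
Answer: 91520/189 ≈ 484.23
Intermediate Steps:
Q/n(-85, -221) = -91520/(-189) = -91520*(-1/189) = 91520/189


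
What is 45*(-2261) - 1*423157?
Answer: -524902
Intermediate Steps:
45*(-2261) - 1*423157 = -101745 - 423157 = -524902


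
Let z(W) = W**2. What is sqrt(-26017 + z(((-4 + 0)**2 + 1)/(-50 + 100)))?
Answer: I*sqrt(65042211)/50 ≈ 161.3*I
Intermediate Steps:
sqrt(-26017 + z(((-4 + 0)**2 + 1)/(-50 + 100))) = sqrt(-26017 + (((-4 + 0)**2 + 1)/(-50 + 100))**2) = sqrt(-26017 + (((-4)**2 + 1)/50)**2) = sqrt(-26017 + ((16 + 1)*(1/50))**2) = sqrt(-26017 + (17*(1/50))**2) = sqrt(-26017 + (17/50)**2) = sqrt(-26017 + 289/2500) = sqrt(-65042211/2500) = I*sqrt(65042211)/50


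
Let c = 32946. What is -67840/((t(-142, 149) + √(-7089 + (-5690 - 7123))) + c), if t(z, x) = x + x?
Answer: -1127636480/552591719 + 33920*I*√19902/552591719 ≈ -2.0406 + 0.0086596*I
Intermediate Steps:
t(z, x) = 2*x
-67840/((t(-142, 149) + √(-7089 + (-5690 - 7123))) + c) = -67840/((2*149 + √(-7089 + (-5690 - 7123))) + 32946) = -67840/((298 + √(-7089 - 12813)) + 32946) = -67840/((298 + √(-19902)) + 32946) = -67840/((298 + I*√19902) + 32946) = -67840/(33244 + I*√19902)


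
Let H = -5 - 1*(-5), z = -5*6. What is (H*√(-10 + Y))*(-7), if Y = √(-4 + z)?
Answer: 0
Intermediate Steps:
z = -30
H = 0 (H = -5 + 5 = 0)
Y = I*√34 (Y = √(-4 - 30) = √(-34) = I*√34 ≈ 5.8309*I)
(H*√(-10 + Y))*(-7) = (0*√(-10 + I*√34))*(-7) = 0*(-7) = 0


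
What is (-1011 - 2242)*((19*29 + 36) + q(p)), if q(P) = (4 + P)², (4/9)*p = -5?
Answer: -33287949/16 ≈ -2.0805e+6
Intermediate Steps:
p = -45/4 (p = (9/4)*(-5) = -45/4 ≈ -11.250)
(-1011 - 2242)*((19*29 + 36) + q(p)) = (-1011 - 2242)*((19*29 + 36) + (4 - 45/4)²) = -3253*((551 + 36) + (-29/4)²) = -3253*(587 + 841/16) = -3253*10233/16 = -33287949/16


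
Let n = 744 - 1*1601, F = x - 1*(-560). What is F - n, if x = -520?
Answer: 897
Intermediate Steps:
F = 40 (F = -520 - 1*(-560) = -520 + 560 = 40)
n = -857 (n = 744 - 1601 = -857)
F - n = 40 - 1*(-857) = 40 + 857 = 897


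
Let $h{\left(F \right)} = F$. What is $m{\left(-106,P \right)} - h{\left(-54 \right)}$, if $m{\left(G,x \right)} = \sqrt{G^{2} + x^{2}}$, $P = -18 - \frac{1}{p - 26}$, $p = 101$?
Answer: $54 + \frac{\sqrt{65027701}}{75} \approx 161.52$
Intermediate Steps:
$P = - \frac{1351}{75}$ ($P = -18 - \frac{1}{101 - 26} = -18 - \frac{1}{75} = - \frac{1351}{75} \approx -18.013$)
$m{\left(-106,P \right)} - h{\left(-54 \right)} = \sqrt{\left(-106\right)^{2} + \left(- \frac{1351}{75}\right)^{2}} - -54 = \sqrt{11236 + \frac{1825201}{5625}} + 54 = \sqrt{\frac{65027701}{5625}} + 54 = \frac{\sqrt{65027701}}{75} + 54 = 54 + \frac{\sqrt{65027701}}{75}$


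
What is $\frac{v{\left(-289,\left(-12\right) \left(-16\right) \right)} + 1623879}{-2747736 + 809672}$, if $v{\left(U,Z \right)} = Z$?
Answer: $- \frac{1624071}{1938064} \approx -0.83799$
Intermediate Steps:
$\frac{v{\left(-289,\left(-12\right) \left(-16\right) \right)} + 1623879}{-2747736 + 809672} = \frac{\left(-12\right) \left(-16\right) + 1623879}{-2747736 + 809672} = \frac{192 + 1623879}{-1938064} = 1624071 \left(- \frac{1}{1938064}\right) = - \frac{1624071}{1938064}$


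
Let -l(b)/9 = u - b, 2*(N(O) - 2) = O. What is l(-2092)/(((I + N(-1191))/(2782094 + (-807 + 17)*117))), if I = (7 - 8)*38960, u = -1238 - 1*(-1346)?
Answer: 35503564800/26369 ≈ 1.3464e+6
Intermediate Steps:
u = 108 (u = -1238 + 1346 = 108)
N(O) = 2 + O/2
I = -38960 (I = -1*38960 = -38960)
l(b) = -972 + 9*b (l(b) = -9*(108 - b) = -972 + 9*b)
l(-2092)/(((I + N(-1191))/(2782094 + (-807 + 17)*117))) = (-972 + 9*(-2092))/(((-38960 + (2 + (½)*(-1191)))/(2782094 + (-807 + 17)*117))) = (-972 - 18828)/(((-38960 + (2 - 1191/2))/(2782094 - 790*117))) = -19800*(2782094 - 92430)/(-38960 - 1187/2) = -19800/((-79107/2/2689664)) = -19800/((-79107/2*1/2689664)) = -19800/(-79107/5379328) = -19800*(-5379328/79107) = 35503564800/26369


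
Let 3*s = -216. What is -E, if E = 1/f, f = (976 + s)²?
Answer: -1/817216 ≈ -1.2237e-6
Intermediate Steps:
s = -72 (s = (⅓)*(-216) = -72)
f = 817216 (f = (976 - 72)² = 904² = 817216)
E = 1/817216 ≈ 1.2237e-6
-E = -1*1/817216 = -1/817216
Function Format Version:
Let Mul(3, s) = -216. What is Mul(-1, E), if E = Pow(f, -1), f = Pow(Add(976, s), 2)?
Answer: Rational(-1, 817216) ≈ -1.2237e-6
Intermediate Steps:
s = -72 (s = Mul(Rational(1, 3), -216) = -72)
f = 817216 (f = Pow(Add(976, -72), 2) = Pow(904, 2) = 817216)
E = Rational(1, 817216) (E = Pow(817216, -1) = Rational(1, 817216) ≈ 1.2237e-6)
Mul(-1, E) = Mul(-1, Rational(1, 817216)) = Rational(-1, 817216)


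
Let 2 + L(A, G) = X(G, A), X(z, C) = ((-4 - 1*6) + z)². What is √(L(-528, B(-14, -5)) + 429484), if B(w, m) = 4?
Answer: √429518 ≈ 655.38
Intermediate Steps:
X(z, C) = (-10 + z)² (X(z, C) = ((-4 - 6) + z)² = (-10 + z)²)
L(A, G) = -2 + (-10 + G)²
√(L(-528, B(-14, -5)) + 429484) = √((-2 + (-10 + 4)²) + 429484) = √((-2 + (-6)²) + 429484) = √((-2 + 36) + 429484) = √(34 + 429484) = √429518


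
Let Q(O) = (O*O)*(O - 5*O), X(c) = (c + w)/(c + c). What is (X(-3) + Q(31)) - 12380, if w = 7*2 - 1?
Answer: -394637/3 ≈ -1.3155e+5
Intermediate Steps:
w = 13 (w = 14 - 1 = 13)
X(c) = (13 + c)/(2*c) (X(c) = (c + 13)/(c + c) = (13 + c)/((2*c)) = (13 + c)*(1/(2*c)) = (13 + c)/(2*c))
Q(O) = -4*O**3 (Q(O) = O**2*(-4*O) = -4*O**3)
(X(-3) + Q(31)) - 12380 = ((1/2)*(13 - 3)/(-3) - 4*31**3) - 12380 = ((1/2)*(-1/3)*10 - 4*29791) - 12380 = (-5/3 - 119164) - 12380 = -357497/3 - 12380 = -394637/3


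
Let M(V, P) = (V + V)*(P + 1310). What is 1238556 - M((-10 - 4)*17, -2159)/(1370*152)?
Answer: 64479124329/52060 ≈ 1.2386e+6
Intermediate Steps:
M(V, P) = 2*V*(1310 + P) (M(V, P) = (2*V)*(1310 + P) = 2*V*(1310 + P))
1238556 - M((-10 - 4)*17, -2159)/(1370*152) = 1238556 - 2*((-10 - 4)*17)*(1310 - 2159)/(1370*152) = 1238556 - 2*(-14*17)*(-849)/208240 = 1238556 - 2*(-238)*(-849)/208240 = 1238556 - 404124/208240 = 1238556 - 1*101031/52060 = 1238556 - 101031/52060 = 64479124329/52060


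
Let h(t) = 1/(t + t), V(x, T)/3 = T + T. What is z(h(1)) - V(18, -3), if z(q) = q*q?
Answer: 73/4 ≈ 18.250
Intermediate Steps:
V(x, T) = 6*T (V(x, T) = 3*(T + T) = 3*(2*T) = 6*T)
h(t) = 1/(2*t)
z(q) = q**2
z(h(1)) - V(18, -3) = ((1/2)/1)**2 - 6*(-3) = ((1/2)*1)**2 - 1*(-18) = (1/2)**2 + 18 = 1/4 + 18 = 73/4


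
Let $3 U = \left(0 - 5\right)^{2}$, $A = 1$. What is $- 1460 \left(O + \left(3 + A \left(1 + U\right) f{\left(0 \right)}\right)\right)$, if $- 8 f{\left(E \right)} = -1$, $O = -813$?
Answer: $\frac{3542690}{3} \approx 1.1809 \cdot 10^{6}$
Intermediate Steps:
$U = \frac{25}{3}$ ($U = \frac{\left(0 - 5\right)^{2}}{3} = \frac{\left(-5\right)^{2}}{3} = \frac{1}{3} \cdot 25 = \frac{25}{3} \approx 8.3333$)
$f{\left(E \right)} = \frac{1}{8}$ ($f{\left(E \right)} = \left(- \frac{1}{8}\right) \left(-1\right) = \frac{1}{8}$)
$- 1460 \left(O + \left(3 + A \left(1 + U\right) f{\left(0 \right)}\right)\right) = - 1460 \left(-813 + \left(3 + 1 \left(1 + \frac{25}{3}\right) \frac{1}{8}\right)\right) = - 1460 \left(-813 + \left(3 + 1 \cdot \frac{28}{3} \cdot \frac{1}{8}\right)\right) = - 1460 \left(-813 + \left(3 + \frac{28}{3} \cdot \frac{1}{8}\right)\right) = - 1460 \left(-813 + \left(3 + \frac{7}{6}\right)\right) = - 1460 \left(-813 + \frac{25}{6}\right) = \left(-1460\right) \left(- \frac{4853}{6}\right) = \frac{3542690}{3}$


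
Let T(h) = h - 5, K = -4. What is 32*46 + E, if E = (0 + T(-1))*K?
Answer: 1496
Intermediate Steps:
T(h) = -5 + h
E = 24 (E = (0 + (-5 - 1))*(-4) = (0 - 6)*(-4) = -6*(-4) = 24)
32*46 + E = 32*46 + 24 = 1472 + 24 = 1496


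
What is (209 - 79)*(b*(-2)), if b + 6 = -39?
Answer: 11700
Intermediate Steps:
b = -45 (b = -6 - 39 = -45)
(209 - 79)*(b*(-2)) = (209 - 79)*(-45*(-2)) = 130*90 = 11700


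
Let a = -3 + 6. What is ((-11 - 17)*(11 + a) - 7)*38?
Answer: -15162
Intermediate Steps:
a = 3
((-11 - 17)*(11 + a) - 7)*38 = ((-11 - 17)*(11 + 3) - 7)*38 = (-28*14 - 7)*38 = (-392 - 7)*38 = -399*38 = -15162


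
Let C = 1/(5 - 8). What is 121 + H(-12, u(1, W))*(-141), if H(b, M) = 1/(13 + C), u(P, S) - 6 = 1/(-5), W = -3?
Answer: 4175/38 ≈ 109.87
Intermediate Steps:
u(P, S) = 29/5 (u(P, S) = 6 + 1/(-5) = 6 - ⅕ = 29/5)
C = -⅓ (C = 1/(-3) = -⅓ ≈ -0.33333)
H(b, M) = 3/38 (H(b, M) = 1/(13 - ⅓) = 1/(38/3) = 3/38)
121 + H(-12, u(1, W))*(-141) = 121 + (3/38)*(-141) = 121 - 423/38 = 4175/38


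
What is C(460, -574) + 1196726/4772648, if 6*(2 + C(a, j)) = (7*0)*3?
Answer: -4174285/2386324 ≈ -1.7493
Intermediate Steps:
C(a, j) = -2 (C(a, j) = -2 + ((7*0)*3)/6 = -2 + (0*3)/6 = -2 + (1/6)*0 = -2 + 0 = -2)
C(460, -574) + 1196726/4772648 = -2 + 1196726/4772648 = -2 + 1196726*(1/4772648) = -2 + 598363/2386324 = -4174285/2386324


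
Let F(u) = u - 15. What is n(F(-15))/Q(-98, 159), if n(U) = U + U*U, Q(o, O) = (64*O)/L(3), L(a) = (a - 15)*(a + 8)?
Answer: -4785/424 ≈ -11.285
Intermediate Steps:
L(a) = (-15 + a)*(8 + a)
Q(o, O) = -16*O/33 (Q(o, O) = (64*O)/(-120 + 3**2 - 7*3) = (64*O)/(-120 + 9 - 21) = (64*O)/(-132) = (64*O)*(-1/132) = -16*O/33)
F(u) = -15 + u
n(U) = U + U**2
n(F(-15))/Q(-98, 159) = ((-15 - 15)*(1 + (-15 - 15)))/((-16/33*159)) = (-30*(1 - 30))/(-848/11) = -30*(-29)*(-11/848) = 870*(-11/848) = -4785/424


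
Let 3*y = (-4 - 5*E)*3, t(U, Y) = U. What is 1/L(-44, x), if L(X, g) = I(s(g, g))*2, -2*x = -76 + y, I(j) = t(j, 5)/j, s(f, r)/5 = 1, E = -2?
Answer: ½ ≈ 0.50000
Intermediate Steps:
s(f, r) = 5 (s(f, r) = 5*1 = 5)
y = 6 (y = ((-4 - 5*(-2))*3)/3 = ((-4 + 10)*3)/3 = (6*3)/3 = (⅓)*18 = 6)
I(j) = 1 (I(j) = j/j = 1)
x = 35 (x = -(-76 + 6)/2 = -½*(-70) = 35)
L(X, g) = 2 (L(X, g) = 1*2 = 2)
1/L(-44, x) = 1/2 = ½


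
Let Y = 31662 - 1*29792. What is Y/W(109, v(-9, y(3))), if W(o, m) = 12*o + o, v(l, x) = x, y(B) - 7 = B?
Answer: 1870/1417 ≈ 1.3197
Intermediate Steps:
y(B) = 7 + B
W(o, m) = 13*o
Y = 1870 (Y = 31662 - 29792 = 1870)
Y/W(109, v(-9, y(3))) = 1870/((13*109)) = 1870/1417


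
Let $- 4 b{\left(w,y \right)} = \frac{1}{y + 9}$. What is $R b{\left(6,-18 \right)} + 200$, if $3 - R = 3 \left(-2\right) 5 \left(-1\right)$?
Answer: $\frac{797}{4} \approx 199.25$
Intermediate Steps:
$b{\left(w,y \right)} = - \frac{1}{4 \left(9 + y\right)}$ ($b{\left(w,y \right)} = - \frac{1}{4 \left(y + 9\right)} = - \frac{1}{4 \left(9 + y\right)}$)
$R = -27$ ($R = 3 - 3 \left(-2\right) 5 \left(-1\right) = 3 - \left(-6\right) 5 \left(-1\right) = 3 - \left(-30\right) \left(-1\right) = 3 - 30 = -27$)
$R b{\left(6,-18 \right)} + 200 = - 27 \left(- \frac{1}{36 + 4 \left(-18\right)}\right) + 200 = - 27 \left(- \frac{1}{36 - 72}\right) + 200 = - 27 \left(- \frac{1}{-36}\right) + 200 = - 27 \left(\left(-1\right) \left(- \frac{1}{36}\right)\right) + 200 = \left(-27\right) \frac{1}{36} + 200 = - \frac{3}{4} + 200 = \frac{797}{4}$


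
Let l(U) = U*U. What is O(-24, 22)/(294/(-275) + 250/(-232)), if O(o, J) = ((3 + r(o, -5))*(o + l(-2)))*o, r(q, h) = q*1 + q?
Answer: 689040000/68479 ≈ 10062.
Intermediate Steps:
l(U) = U²
r(q, h) = 2*q (r(q, h) = q + q = 2*q)
O(o, J) = o*(3 + 2*o)*(4 + o) (O(o, J) = ((3 + 2*o)*(o + (-2)²))*o = ((3 + 2*o)*(o + 4))*o = ((3 + 2*o)*(4 + o))*o = o*(3 + 2*o)*(4 + o))
O(-24, 22)/(294/(-275) + 250/(-232)) = (-24*(12 + 2*(-24)² + 11*(-24)))/(294/(-275) + 250/(-232)) = (-24*(12 + 2*576 - 264))/(294*(-1/275) + 250*(-1/232)) = (-24*(12 + 1152 - 264))/(-294/275 - 125/116) = (-24*900)/(-68479/31900) = -21600*(-31900/68479) = 689040000/68479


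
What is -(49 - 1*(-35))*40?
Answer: -3360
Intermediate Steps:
-(49 - 1*(-35))*40 = -(49 + 35)*40 = -1*84*40 = -84*40 = -3360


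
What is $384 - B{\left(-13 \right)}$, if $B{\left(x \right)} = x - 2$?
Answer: $399$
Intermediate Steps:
$B{\left(x \right)} = -2 + x$
$384 - B{\left(-13 \right)} = 384 - \left(-2 - 13\right) = 384 - -15 = 384 + 15 = 399$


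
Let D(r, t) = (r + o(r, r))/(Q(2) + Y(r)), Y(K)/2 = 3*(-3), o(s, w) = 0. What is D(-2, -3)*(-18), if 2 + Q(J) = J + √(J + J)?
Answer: -9/4 ≈ -2.2500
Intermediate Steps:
Y(K) = -18 (Y(K) = 2*(3*(-3)) = 2*(-9) = -18)
Q(J) = -2 + J + √2*√J (Q(J) = -2 + (J + √(J + J)) = -2 + (J + √(2*J)) = -2 + (J + √2*√J) = -2 + J + √2*√J)
D(r, t) = -r/16 (D(r, t) = (r + 0)/((-2 + 2 + √2*√2) - 18) = r/((-2 + 2 + 2) - 18) = r/(2 - 18) = r/(-16) = r*(-1/16) = -r/16)
D(-2, -3)*(-18) = -1/16*(-2)*(-18) = (⅛)*(-18) = -9/4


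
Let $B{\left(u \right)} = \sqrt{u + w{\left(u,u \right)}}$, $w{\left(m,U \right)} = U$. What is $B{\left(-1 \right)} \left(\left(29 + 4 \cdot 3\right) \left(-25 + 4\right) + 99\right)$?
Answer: $- 762 i \sqrt{2} \approx - 1077.6 i$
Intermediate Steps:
$B{\left(u \right)} = \sqrt{2} \sqrt{u}$ ($B{\left(u \right)} = \sqrt{u + u} = \sqrt{2 u} = \sqrt{2} \sqrt{u}$)
$B{\left(-1 \right)} \left(\left(29 + 4 \cdot 3\right) \left(-25 + 4\right) + 99\right) = \sqrt{2} \sqrt{-1} \left(\left(29 + 4 \cdot 3\right) \left(-25 + 4\right) + 99\right) = \sqrt{2} i \left(\left(29 + 12\right) \left(-21\right) + 99\right) = i \sqrt{2} \left(41 \left(-21\right) + 99\right) = i \sqrt{2} \left(-861 + 99\right) = i \sqrt{2} \left(-762\right) = - 762 i \sqrt{2}$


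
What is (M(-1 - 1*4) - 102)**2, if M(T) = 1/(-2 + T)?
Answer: 511225/49 ≈ 10433.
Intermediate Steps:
(M(-1 - 1*4) - 102)**2 = (1/(-2 + (-1 - 1*4)) - 102)**2 = (1/(-2 + (-1 - 4)) - 102)**2 = (1/(-2 - 5) - 102)**2 = (1/(-7) - 102)**2 = (-1/7 - 102)**2 = (-715/7)**2 = 511225/49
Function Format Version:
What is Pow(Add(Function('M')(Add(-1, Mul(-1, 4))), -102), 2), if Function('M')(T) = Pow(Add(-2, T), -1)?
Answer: Rational(511225, 49) ≈ 10433.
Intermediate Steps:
Pow(Add(Function('M')(Add(-1, Mul(-1, 4))), -102), 2) = Pow(Add(Pow(Add(-2, Add(-1, Mul(-1, 4))), -1), -102), 2) = Pow(Add(Pow(Add(-2, Add(-1, -4)), -1), -102), 2) = Pow(Add(Pow(Add(-2, -5), -1), -102), 2) = Pow(Add(Pow(-7, -1), -102), 2) = Pow(Add(Rational(-1, 7), -102), 2) = Pow(Rational(-715, 7), 2) = Rational(511225, 49)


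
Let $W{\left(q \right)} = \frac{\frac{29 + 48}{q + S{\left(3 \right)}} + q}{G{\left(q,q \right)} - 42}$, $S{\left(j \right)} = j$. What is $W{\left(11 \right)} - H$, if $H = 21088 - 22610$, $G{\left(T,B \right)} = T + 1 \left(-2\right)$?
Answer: $\frac{3043}{2} \approx 1521.5$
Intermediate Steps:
$G{\left(T,B \right)} = -2 + T$ ($G{\left(T,B \right)} = T - 2 = -2 + T$)
$H = -1522$ ($H = 21088 - 22610 = -1522$)
$W{\left(q \right)} = \frac{q + \frac{77}{3 + q}}{-44 + q}$ ($W{\left(q \right)} = \frac{\frac{29 + 48}{q + 3} + q}{\left(-2 + q\right) - 42} = \frac{\frac{77}{3 + q} + q}{-44 + q} = \frac{q + \frac{77}{3 + q}}{-44 + q}$)
$W{\left(11 \right)} - H = \frac{77 + 11^{2} + 3 \cdot 11}{-132 + 11^{2} - 451} - -1522 = \frac{77 + 121 + 33}{-132 + 121 - 451} + 1522 = \frac{1}{-462} \cdot 231 + 1522 = \left(- \frac{1}{462}\right) 231 + 1522 = - \frac{1}{2} + 1522 = \frac{3043}{2}$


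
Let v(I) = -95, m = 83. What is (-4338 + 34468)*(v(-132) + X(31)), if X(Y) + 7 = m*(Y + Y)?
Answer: 151975720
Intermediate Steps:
X(Y) = -7 + 166*Y (X(Y) = -7 + 83*(Y + Y) = -7 + 83*(2*Y) = -7 + 166*Y)
(-4338 + 34468)*(v(-132) + X(31)) = (-4338 + 34468)*(-95 + (-7 + 166*31)) = 30130*(-95 + (-7 + 5146)) = 30130*(-95 + 5139) = 30130*5044 = 151975720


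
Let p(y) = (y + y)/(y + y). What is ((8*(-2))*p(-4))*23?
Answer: -368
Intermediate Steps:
p(y) = 1 (p(y) = (2*y)/((2*y)) = (2*y)*(1/(2*y)) = 1)
((8*(-2))*p(-4))*23 = ((8*(-2))*1)*23 = -16*1*23 = -16*23 = -368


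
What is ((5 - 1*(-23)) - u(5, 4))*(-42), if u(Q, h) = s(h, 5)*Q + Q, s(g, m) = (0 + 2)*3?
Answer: 294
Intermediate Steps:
s(g, m) = 6 (s(g, m) = 2*3 = 6)
u(Q, h) = 7*Q (u(Q, h) = 6*Q + Q = 7*Q)
((5 - 1*(-23)) - u(5, 4))*(-42) = ((5 - 1*(-23)) - 7*5)*(-42) = ((5 + 23) - 1*35)*(-42) = (28 - 35)*(-42) = -7*(-42) = 294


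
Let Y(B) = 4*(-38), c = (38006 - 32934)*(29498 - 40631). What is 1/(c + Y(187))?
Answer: -1/56466728 ≈ -1.7710e-8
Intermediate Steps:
c = -56466576 (c = 5072*(-11133) = -56466576)
Y(B) = -152
1/(c + Y(187)) = 1/(-56466576 - 152) = 1/(-56466728) = -1/56466728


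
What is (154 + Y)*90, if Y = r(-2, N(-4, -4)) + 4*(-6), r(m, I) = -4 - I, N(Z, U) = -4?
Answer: 11700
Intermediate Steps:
Y = -24 (Y = (-4 - 1*(-4)) + 4*(-6) = (-4 + 4) - 24 = 0 - 24 = -24)
(154 + Y)*90 = (154 - 24)*90 = 130*90 = 11700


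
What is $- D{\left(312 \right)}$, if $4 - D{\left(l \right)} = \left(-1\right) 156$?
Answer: $-160$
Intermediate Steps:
$D{\left(l \right)} = 160$ ($D{\left(l \right)} = 4 - \left(-1\right) 156 = 4 - -156 = 4 + 156 = 160$)
$- D{\left(312 \right)} = \left(-1\right) 160 = -160$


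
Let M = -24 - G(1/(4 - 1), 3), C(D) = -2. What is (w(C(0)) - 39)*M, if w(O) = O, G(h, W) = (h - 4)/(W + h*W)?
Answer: 11357/12 ≈ 946.42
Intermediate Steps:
G(h, W) = (-4 + h)/(W + W*h)
M = -277/12 (M = -24 - (-4 + 1/(4 - 1))/(3*(1 + 1/(4 - 1))) = -24 - (-4 + 1/3)/(3*(1 + 1/3)) = -24 - (-4 + ⅓)/(3*(1 + ⅓)) = -24 - (-11)/(3*4/3*3) = -24 - 3*(-11)/(3*4*3) = -24 - 1*(-11/12) = -24 + 11/12 = -277/12 ≈ -23.083)
(w(C(0)) - 39)*M = (-2 - 39)*(-277/12) = -41*(-277/12) = 11357/12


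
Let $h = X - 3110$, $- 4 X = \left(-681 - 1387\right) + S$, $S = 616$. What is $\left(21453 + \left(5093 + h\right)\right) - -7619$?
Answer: $31418$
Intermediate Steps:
$X = 363$ ($X = - \frac{\left(-681 - 1387\right) + 616}{4} = - \frac{-2068 + 616}{4} = \left(- \frac{1}{4}\right) \left(-1452\right) = 363$)
$h = -2747$ ($h = 363 - 3110 = -2747$)
$\left(21453 + \left(5093 + h\right)\right) - -7619 = \left(21453 + \left(5093 - 2747\right)\right) - -7619 = \left(21453 + 2346\right) + 7619 = 23799 + 7619 = 31418$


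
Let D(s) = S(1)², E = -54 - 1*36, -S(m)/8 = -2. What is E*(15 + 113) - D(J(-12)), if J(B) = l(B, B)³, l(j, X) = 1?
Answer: -11776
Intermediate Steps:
S(m) = 16 (S(m) = -8*(-2) = 16)
E = -90 (E = -54 - 36 = -90)
J(B) = 1 (J(B) = 1³ = 1)
D(s) = 256 (D(s) = 16² = 256)
E*(15 + 113) - D(J(-12)) = -90*(15 + 113) - 1*256 = -90*128 - 256 = -11520 - 256 = -11776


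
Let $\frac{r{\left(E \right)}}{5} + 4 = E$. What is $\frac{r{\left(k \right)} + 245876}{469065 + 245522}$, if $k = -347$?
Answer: $\frac{244121}{714587} \approx 0.34163$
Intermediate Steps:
$r{\left(E \right)} = -20 + 5 E$
$\frac{r{\left(k \right)} + 245876}{469065 + 245522} = \frac{\left(-20 + 5 \left(-347\right)\right) + 245876}{469065 + 245522} = \frac{\left(-20 - 1735\right) + 245876}{714587} = \left(-1755 + 245876\right) \frac{1}{714587} = 244121 \cdot \frac{1}{714587} = \frac{244121}{714587}$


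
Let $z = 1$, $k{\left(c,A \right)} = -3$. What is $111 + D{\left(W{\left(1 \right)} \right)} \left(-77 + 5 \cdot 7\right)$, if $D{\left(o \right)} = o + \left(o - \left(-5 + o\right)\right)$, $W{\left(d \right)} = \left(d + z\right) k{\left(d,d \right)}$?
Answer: $153$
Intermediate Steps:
$W{\left(d \right)} = -3 - 3 d$ ($W{\left(d \right)} = \left(d + 1\right) \left(-3\right) = \left(1 + d\right) \left(-3\right) = -3 - 3 d$)
$D{\left(o \right)} = 5 + o$ ($D{\left(o \right)} = o + 5 = 5 + o$)
$111 + D{\left(W{\left(1 \right)} \right)} \left(-77 + 5 \cdot 7\right) = 111 + \left(5 - 6\right) \left(-77 + 5 \cdot 7\right) = 111 + \left(5 - 6\right) \left(-77 + 35\right) = 111 + \left(5 - 6\right) \left(-42\right) = 111 - -42 = 111 + 42 = 153$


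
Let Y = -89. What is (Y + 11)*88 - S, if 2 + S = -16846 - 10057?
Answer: 20041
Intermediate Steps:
S = -26905 (S = -2 + (-16846 - 10057) = -2 - 26903 = -26905)
(Y + 11)*88 - S = (-89 + 11)*88 - 1*(-26905) = -78*88 + 26905 = -6864 + 26905 = 20041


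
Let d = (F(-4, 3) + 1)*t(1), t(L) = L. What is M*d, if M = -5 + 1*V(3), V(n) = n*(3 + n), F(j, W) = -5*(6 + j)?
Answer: -117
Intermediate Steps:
F(j, W) = -30 - 5*j
M = 13 (M = -5 + 1*(3*(3 + 3)) = -5 + 1*(3*6) = -5 + 1*18 = -5 + 18 = 13)
d = -9 (d = ((-30 - 5*(-4)) + 1)*1 = ((-30 + 20) + 1)*1 = (-10 + 1)*1 = -9*1 = -9)
M*d = 13*(-9) = -117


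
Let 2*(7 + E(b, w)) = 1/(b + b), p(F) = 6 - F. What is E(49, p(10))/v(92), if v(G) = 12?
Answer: -457/784 ≈ -0.58291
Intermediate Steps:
E(b, w) = -7 + 1/(4*b) (E(b, w) = -7 + 1/(2*(b + b)) = -7 + 1/(2*((2*b))) = -7 + (1/(2*b))/2 = -7 + 1/(4*b))
E(49, p(10))/v(92) = (-7 + (¼)/49)/12 = (-7 + (¼)*(1/49))*(1/12) = (-7 + 1/196)*(1/12) = -1371/196*1/12 = -457/784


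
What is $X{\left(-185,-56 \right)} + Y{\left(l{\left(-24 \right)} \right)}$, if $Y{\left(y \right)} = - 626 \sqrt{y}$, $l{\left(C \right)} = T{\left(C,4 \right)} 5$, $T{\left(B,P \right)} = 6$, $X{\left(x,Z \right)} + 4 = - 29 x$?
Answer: $5361 - 626 \sqrt{30} \approx 1932.3$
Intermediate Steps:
$X{\left(x,Z \right)} = -4 - 29 x$
$l{\left(C \right)} = 30$ ($l{\left(C \right)} = 6 \cdot 5 = 30$)
$X{\left(-185,-56 \right)} + Y{\left(l{\left(-24 \right)} \right)} = \left(-4 - -5365\right) - 626 \sqrt{30} = \left(-4 + 5365\right) - 626 \sqrt{30} = 5361 - 626 \sqrt{30}$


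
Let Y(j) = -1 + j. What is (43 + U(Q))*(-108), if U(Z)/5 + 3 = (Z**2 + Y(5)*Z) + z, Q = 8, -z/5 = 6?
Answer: -38664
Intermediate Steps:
z = -30 (z = -5*6 = -30)
U(Z) = -165 + 5*Z**2 + 20*Z (U(Z) = -15 + 5*((Z**2 + (-1 + 5)*Z) - 30) = -15 + 5*((Z**2 + 4*Z) - 30) = -15 + 5*(-30 + Z**2 + 4*Z) = -15 + (-150 + 5*Z**2 + 20*Z) = -165 + 5*Z**2 + 20*Z)
(43 + U(Q))*(-108) = (43 + (-165 + 5*8**2 + 20*8))*(-108) = (43 + (-165 + 5*64 + 160))*(-108) = (43 + (-165 + 320 + 160))*(-108) = (43 + 315)*(-108) = 358*(-108) = -38664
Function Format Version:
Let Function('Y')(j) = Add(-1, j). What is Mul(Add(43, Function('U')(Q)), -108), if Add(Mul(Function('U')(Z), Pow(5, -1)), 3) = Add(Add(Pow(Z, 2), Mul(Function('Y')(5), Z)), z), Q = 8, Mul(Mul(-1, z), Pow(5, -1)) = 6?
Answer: -38664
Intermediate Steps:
z = -30 (z = Mul(-5, 6) = -30)
Function('U')(Z) = Add(-165, Mul(5, Pow(Z, 2)), Mul(20, Z)) (Function('U')(Z) = Add(-15, Mul(5, Add(Add(Pow(Z, 2), Mul(Add(-1, 5), Z)), -30))) = Add(-15, Mul(5, Add(Add(Pow(Z, 2), Mul(4, Z)), -30))) = Add(-15, Mul(5, Add(-30, Pow(Z, 2), Mul(4, Z)))) = Add(-15, Add(-150, Mul(5, Pow(Z, 2)), Mul(20, Z))) = Add(-165, Mul(5, Pow(Z, 2)), Mul(20, Z)))
Mul(Add(43, Function('U')(Q)), -108) = Mul(Add(43, Add(-165, Mul(5, Pow(8, 2)), Mul(20, 8))), -108) = Mul(Add(43, Add(-165, Mul(5, 64), 160)), -108) = Mul(Add(43, Add(-165, 320, 160)), -108) = Mul(Add(43, 315), -108) = Mul(358, -108) = -38664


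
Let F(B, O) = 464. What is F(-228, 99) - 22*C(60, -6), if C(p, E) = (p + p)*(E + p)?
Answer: -142096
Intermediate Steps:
C(p, E) = 2*p*(E + p) (C(p, E) = (2*p)*(E + p) = 2*p*(E + p))
F(-228, 99) - 22*C(60, -6) = 464 - 44*60*(-6 + 60) = 464 - 44*60*54 = 464 - 22*6480 = 464 - 142560 = -142096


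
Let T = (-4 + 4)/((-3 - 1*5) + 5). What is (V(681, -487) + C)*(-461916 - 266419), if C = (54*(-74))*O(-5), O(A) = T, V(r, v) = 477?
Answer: -347415795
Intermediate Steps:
T = 0 (T = 0/((-3 - 5) + 5) = 0/(-8 + 5) = 0/(-3) = 0*(-⅓) = 0)
O(A) = 0
C = 0 (C = (54*(-74))*0 = -3996*0 = 0)
(V(681, -487) + C)*(-461916 - 266419) = (477 + 0)*(-461916 - 266419) = 477*(-728335) = -347415795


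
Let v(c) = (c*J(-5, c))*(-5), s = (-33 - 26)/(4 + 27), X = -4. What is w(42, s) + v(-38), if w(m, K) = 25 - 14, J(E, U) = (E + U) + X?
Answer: -8919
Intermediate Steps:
J(E, U) = -4 + E + U (J(E, U) = (E + U) - 4 = -4 + E + U)
s = -59/31 ≈ -1.9032
w(m, K) = 11
v(c) = -5*c*(-9 + c) (v(c) = (c*(-4 - 5 + c))*(-5) = (c*(-9 + c))*(-5) = -5*c*(-9 + c))
w(42, s) + v(-38) = 11 + 5*(-38)*(9 - 1*(-38)) = 11 + 5*(-38)*(9 + 38) = 11 + 5*(-38)*47 = 11 - 8930 = -8919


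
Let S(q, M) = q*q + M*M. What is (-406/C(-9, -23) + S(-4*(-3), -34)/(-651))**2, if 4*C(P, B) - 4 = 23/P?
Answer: 90857422631056/71622369 ≈ 1.2686e+6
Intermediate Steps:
C(P, B) = 1 + 23/(4*P) (C(P, B) = 1 + (23/P)/4 = 1 + 23/(4*P))
S(q, M) = M**2 + q**2 (S(q, M) = q**2 + M**2 = M**2 + q**2)
(-406/C(-9, -23) + S(-4*(-3), -34)/(-651))**2 = (-406*(-9/(23/4 - 9)) + ((-34)**2 + (-4*(-3))**2)/(-651))**2 = (-406/((-1/9*(-13/4))) + (1156 + 12**2)*(-1/651))**2 = (-406/13/36 + (1156 + 144)*(-1/651))**2 = (-406*36/13 + 1300*(-1/651))**2 = (-14616/13 - 1300/651)**2 = (-9531916/8463)**2 = 90857422631056/71622369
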